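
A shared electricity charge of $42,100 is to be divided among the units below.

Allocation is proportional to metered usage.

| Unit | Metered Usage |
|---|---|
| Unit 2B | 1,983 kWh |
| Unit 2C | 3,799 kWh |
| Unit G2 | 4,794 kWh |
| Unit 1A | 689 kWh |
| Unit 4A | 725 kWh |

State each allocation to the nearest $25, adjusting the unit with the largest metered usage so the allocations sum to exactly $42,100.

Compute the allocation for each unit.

Sum of metered usage: 1,983 + 3,799 + 4,794 + 689 + 725 = 11,990.
Proportional shares: Unit 2B 6,962.83; Unit 2C 13,339.27; Unit G2 16,832.98; Unit 1A 2,419.26; Unit 4A 2,545.66.
Rounded to nearest $25: Unit 2B $6,975; Unit 2C $13,350; Unit G2 $16,825; Unit 1A $2,425; Unit 4A $2,550. Sum = $42,125.
Difference $42,100 − $42,125 = −$25 applied to largest metered usage (Unit G2): Unit G2 becomes $16,800.

Unit 2B: $6,975 · Unit 2C: $13,350 · Unit G2: $16,800 · Unit 1A: $2,425 · Unit 4A: $2,550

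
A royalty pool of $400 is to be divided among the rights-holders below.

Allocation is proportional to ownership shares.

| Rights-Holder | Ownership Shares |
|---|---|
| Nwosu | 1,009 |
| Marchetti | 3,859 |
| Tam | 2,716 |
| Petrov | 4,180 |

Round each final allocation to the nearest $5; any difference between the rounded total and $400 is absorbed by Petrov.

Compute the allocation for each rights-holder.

Nwosu: $35 · Marchetti: $130 · Tam: $90 · Petrov: $145

Sum of ownership shares: 11,764.
Raw shares: Nwosu 1,009/11,764 × $400 = 34.31; Marchetti 3,859/11,764 × $400 = 131.21; Tam 2,716/11,764 × $400 = 92.35; Petrov 4,180/11,764 × $400 = 142.13.
Rounded to nearest $5: Nwosu $35; Marchetti $130; Tam $90; Petrov $140. Sum = $395.
Difference $400 − $395 = +$5 applied to Petrov: Petrov becomes $145.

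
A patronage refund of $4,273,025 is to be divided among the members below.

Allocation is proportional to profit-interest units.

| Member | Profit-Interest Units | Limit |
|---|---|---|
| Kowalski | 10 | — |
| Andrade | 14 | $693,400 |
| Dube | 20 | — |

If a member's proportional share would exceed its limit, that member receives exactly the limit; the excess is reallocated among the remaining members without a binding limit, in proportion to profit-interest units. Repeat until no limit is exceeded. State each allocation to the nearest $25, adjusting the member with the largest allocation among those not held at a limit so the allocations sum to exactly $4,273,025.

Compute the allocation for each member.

Profit-interest units total: 44.
Unconstrained shares: Kowalski 971,142.05; Andrade 1,359,598.86; Dube 1,942,284.09.
Cap binds for Andrade ($693,400); remaining pool $3,579,625 reallocated over remaining profit-interest units 30.
Shares after redistribution: Kowalski 1,193,208.33 → $1,193,200; Dube 2,386,416.67 → $2,386,425.

Kowalski: $1,193,200 · Andrade: $693,400 · Dube: $2,386,425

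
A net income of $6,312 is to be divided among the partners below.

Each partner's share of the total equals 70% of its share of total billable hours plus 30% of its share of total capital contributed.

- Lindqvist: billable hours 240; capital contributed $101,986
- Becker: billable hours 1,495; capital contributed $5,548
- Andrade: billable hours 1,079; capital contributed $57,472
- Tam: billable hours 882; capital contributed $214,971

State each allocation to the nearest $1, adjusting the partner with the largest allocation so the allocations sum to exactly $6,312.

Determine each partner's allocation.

Lindqvist: $795 | Becker: $1,815 | Andrade: $1,576 | Tam: $2,126

Billable hours total 3,696; capital contributed total 379,977.
Composite weights (70% billable hours + 30% capital contributed): Lindqvist 0.1260; Becker 0.2875; Andrade 0.2497; Tam 0.3368.
Raw shares: Lindqvist 795.15; Becker 1,814.85; Andrade 1,576.30; Tam 2,125.69.
After rounding ($1): Lindqvist $795; Becker $1,815; Andrade $1,576; Tam $2,126. Sum = $6,312.
Rounded total matches; no reconciliation needed.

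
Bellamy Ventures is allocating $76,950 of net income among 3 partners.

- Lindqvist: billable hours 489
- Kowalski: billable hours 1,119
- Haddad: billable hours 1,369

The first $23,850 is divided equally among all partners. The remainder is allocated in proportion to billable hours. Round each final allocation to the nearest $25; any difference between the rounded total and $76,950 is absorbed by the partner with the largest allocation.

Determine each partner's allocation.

Lindqvist: $16,675; Kowalski: $27,900; Haddad: $32,375

First tranche $23,850 split equally: $7,950 each.
Remainder $53,100 by billable hours (total 2,977): Lindqvist 8,722.17 → $8,725; Kowalski 19,959.32 → $19,950; Haddad 24,418.51 → $24,425.
Totals: Lindqvist $7,950 + $8,725 = $16,675; Kowalski $7,950 + $19,950 = $27,900; Haddad $7,950 + $24,425 = $32,375.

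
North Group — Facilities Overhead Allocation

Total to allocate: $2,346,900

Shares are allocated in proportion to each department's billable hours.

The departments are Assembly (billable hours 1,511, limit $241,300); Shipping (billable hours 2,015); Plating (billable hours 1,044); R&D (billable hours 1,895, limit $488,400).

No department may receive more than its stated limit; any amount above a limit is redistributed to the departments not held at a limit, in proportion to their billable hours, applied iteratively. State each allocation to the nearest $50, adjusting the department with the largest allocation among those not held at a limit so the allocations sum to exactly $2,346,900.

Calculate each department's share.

Assembly: $241,300 · Shipping: $1,065,250 · Plating: $551,950 · R&D: $488,400

Combined billable hours = 6,465.
Proportional shares (ignoring caps): Assembly 548,517.54; Shipping 731,477.73; Plating 378,988.96; R&D 687,915.78.
Held at cap: Assembly ($241,300), R&D ($488,400); remaining pool $1,617,200 reallocated over remaining billable hours 3,059.
Shares after redistribution: Shipping 1,065,269.04 → $1,065,250; Plating 551,930.96 → $551,950.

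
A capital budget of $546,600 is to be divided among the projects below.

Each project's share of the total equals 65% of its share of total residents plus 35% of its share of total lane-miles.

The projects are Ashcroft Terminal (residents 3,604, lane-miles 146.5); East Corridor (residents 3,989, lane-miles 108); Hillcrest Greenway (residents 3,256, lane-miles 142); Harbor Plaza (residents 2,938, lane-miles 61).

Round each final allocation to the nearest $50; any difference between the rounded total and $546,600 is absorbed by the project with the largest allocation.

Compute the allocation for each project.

Totals — residents 13,787, lane-miles 457.5.
Blended shares (65% residents + 35% lane-miles): Ashcroft Terminal 0.2820; East Corridor 0.2707; Hillcrest Greenway 0.2621; Harbor Plaza 0.1852.
Proportional shares: Ashcroft Terminal 154,135.84; East Corridor 147,957.95; Hillcrest Greenway 143,286.16; Harbor Plaza 101,220.05.
At nearest $50: Ashcroft Terminal $154,150; East Corridor $147,950; Hillcrest Greenway $143,300; Harbor Plaza $101,200. Sum = $546,600.
No rounding difference to absorb.

Ashcroft Terminal: $154,150 · East Corridor: $147,950 · Hillcrest Greenway: $143,300 · Harbor Plaza: $101,200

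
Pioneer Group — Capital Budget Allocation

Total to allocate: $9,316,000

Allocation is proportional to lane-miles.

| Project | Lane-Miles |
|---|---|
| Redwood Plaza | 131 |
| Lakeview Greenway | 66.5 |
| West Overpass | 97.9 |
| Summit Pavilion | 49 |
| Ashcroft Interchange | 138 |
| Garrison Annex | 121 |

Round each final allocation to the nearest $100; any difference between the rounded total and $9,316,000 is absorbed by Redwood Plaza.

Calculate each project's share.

Combined lane-miles = 603.4.
Raw shares: Redwood Plaza 131/603.4 × $9,316,000 = 2,022,532.32; Lakeview Greenway 66.5/603.4 × $9,316,000 = 1,026,705.34; West Overpass 97.9/603.4 × $9,316,000 = 1,511,495.53; Summit Pavilion 49/603.4 × $9,316,000 = 756,519.72; Ashcroft Interchange 138/603.4 × $9,316,000 = 2,130,606.56; Garrison Annex 121/603.4 × $9,316,000 = 1,868,140.54.
Rounded to nearest $100: Redwood Plaza $2,022,500; Lakeview Greenway $1,026,700; West Overpass $1,511,500; Summit Pavilion $756,500; Ashcroft Interchange $2,130,600; Garrison Annex $1,868,100. Sum = $9,315,900.
Difference $9,316,000 − $9,315,900 = +$100 applied to Redwood Plaza: Redwood Plaza becomes $2,022,600.

Redwood Plaza: $2,022,600 | Lakeview Greenway: $1,026,700 | West Overpass: $1,511,500 | Summit Pavilion: $756,500 | Ashcroft Interchange: $2,130,600 | Garrison Annex: $1,868,100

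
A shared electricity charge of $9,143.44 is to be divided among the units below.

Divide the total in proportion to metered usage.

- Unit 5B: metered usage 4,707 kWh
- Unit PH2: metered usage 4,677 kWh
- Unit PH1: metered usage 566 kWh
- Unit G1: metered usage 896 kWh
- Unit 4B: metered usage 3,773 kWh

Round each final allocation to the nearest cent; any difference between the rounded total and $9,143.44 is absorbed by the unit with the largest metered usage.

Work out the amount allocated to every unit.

Unit 5B: $2,943.99; Unit PH2: $2,925.23; Unit PH1: $354.00; Unit G1: $560.40; Unit 4B: $2,359.82

Combined metered usage = 4,707 + 4,677 + 566 + 896 + 3,773 = 14,619.
Raw shares: Unit 5B 2,943.9888; Unit PH2 2,925.2253; Unit PH1 354.0042; Unit G1 560.4024; Unit 4B 2,359.8194.
At nearest cent: Unit 5B $2,943.99; Unit PH2 $2,925.23; Unit PH1 $354.00; Unit G1 $560.40; Unit 4B $2,359.82. Sum = $9,143.44.
Sum already equals the total — no adjustment.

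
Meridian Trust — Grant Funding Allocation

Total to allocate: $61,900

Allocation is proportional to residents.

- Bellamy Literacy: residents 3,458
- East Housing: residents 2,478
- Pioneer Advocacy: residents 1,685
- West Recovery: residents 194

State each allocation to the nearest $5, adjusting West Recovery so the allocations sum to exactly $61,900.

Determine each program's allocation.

Sum of residents: 7,815.
Pro-rata amounts: Bellamy Literacy 3,458/7,815 × $61,900 = 27,389.66; East Housing 2,478/7,815 × $61,900 = 19,627.41; Pioneer Advocacy 1,685/7,815 × $61,900 = 13,346.32; West Recovery 194/7,815 × $61,900 = 1,536.61.
At nearest $5: Bellamy Literacy $27,390; East Housing $19,625; Pioneer Advocacy $13,345; West Recovery $1,535. Sum = $61,895.
Difference $61,900 − $61,895 = +$5 applied to West Recovery: West Recovery becomes $1,540.

Bellamy Literacy: $27,390; East Housing: $19,625; Pioneer Advocacy: $13,345; West Recovery: $1,540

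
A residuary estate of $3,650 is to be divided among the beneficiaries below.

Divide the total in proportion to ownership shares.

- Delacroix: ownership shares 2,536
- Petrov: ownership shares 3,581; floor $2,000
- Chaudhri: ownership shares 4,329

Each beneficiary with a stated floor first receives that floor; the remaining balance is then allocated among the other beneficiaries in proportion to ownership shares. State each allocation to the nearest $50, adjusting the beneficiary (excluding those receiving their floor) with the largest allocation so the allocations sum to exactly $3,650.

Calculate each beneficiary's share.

Delacroix: $600 | Petrov: $2,000 | Chaudhri: $1,050

Fund the minimums — Petrov $2,000. Remaining pool $1,650.
Remaining pool split over remaining ownership shares 6,865: Delacroix 609.53 → $600; Chaudhri 1,040.47 → $1,050.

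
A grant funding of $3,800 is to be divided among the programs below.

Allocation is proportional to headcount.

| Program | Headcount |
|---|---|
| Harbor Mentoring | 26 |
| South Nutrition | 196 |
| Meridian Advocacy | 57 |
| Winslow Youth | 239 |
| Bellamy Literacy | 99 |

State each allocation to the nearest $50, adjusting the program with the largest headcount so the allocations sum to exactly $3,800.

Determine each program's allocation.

Harbor Mentoring: $150; South Nutrition: $1,200; Meridian Advocacy: $350; Winslow Youth: $1,500; Bellamy Literacy: $600

Combined headcount = 617.
Raw shares: Harbor Mentoring 26/617 × $3,800 = 160.13; South Nutrition 196/617 × $3,800 = 1,207.13; Meridian Advocacy 57/617 × $3,800 = 351.05; Winslow Youth 239/617 × $3,800 = 1,471.96; Bellamy Literacy 99/617 × $3,800 = 609.72.
Rounded to nearest $50: Harbor Mentoring $150; South Nutrition $1,200; Meridian Advocacy $350; Winslow Youth $1,450; Bellamy Literacy $600. Sum = $3,750.
Difference $3,800 − $3,750 = +$50 applied to largest headcount (Winslow Youth): Winslow Youth becomes $1,500.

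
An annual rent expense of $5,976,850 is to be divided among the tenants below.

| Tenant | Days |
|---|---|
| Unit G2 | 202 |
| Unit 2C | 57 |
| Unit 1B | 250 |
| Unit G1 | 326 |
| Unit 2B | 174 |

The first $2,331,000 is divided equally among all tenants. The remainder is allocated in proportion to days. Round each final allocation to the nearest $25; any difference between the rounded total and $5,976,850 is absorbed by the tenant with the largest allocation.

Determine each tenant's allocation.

$2,331,000 shared equally gives $466,200 per tenant.
Remainder $3,645,850 by days (total 1,009): Unit G2 729,892.67 → $729,900; Unit 2C 205,959.81 → $205,950; Unit 1B 903,332.51 → $903,325; Unit G1 1,177,945.59 → $1,177,950; Unit 2B 628,719.43 → $628,725.
Totals: Unit G2 $466,200 + $729,900 = $1,196,100; Unit 2C $466,200 + $205,950 = $672,150; Unit 1B $466,200 + $903,325 = $1,369,525; Unit G1 $466,200 + $1,177,950 = $1,644,150; Unit 2B $466,200 + $628,725 = $1,094,925.

Unit G2: $1,196,100 · Unit 2C: $672,150 · Unit 1B: $1,369,525 · Unit G1: $1,644,150 · Unit 2B: $1,094,925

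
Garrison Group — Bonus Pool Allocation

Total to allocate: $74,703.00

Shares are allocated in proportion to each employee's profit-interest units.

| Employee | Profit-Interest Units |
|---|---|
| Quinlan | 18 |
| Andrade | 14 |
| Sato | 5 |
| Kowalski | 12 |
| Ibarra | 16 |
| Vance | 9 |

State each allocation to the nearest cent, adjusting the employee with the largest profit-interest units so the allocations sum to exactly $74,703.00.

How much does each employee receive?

Profit-interest units total: 18 + 14 + 5 + 12 + 16 + 9 = 74.
Raw shares: Quinlan 18,171.0000; Andrade 14,133.0000; Sato 5,047.5000; Kowalski 12,114.0000; Ibarra 16,152.0000; Vance 9,085.5000.
Rounded to nearest cent: Quinlan $18,171.00; Andrade $14,133.00; Sato $5,047.50; Kowalski $12,114.00; Ibarra $16,152.00; Vance $9,085.50. Sum = $74,703.00.
Rounded total matches; no reconciliation needed.

Quinlan: $18,171.00; Andrade: $14,133.00; Sato: $5,047.50; Kowalski: $12,114.00; Ibarra: $16,152.00; Vance: $9,085.50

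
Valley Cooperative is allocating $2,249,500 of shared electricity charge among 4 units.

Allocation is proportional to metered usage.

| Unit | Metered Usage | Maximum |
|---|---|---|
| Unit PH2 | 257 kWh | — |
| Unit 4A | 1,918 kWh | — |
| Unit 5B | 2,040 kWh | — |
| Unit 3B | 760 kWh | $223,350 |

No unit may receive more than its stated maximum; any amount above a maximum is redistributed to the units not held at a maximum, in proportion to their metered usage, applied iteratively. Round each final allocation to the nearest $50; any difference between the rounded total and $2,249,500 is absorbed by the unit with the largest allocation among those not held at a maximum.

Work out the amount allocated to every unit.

Sum of metered usage: 4,975.
Unconstrained shares: Unit PH2 116,205.33; Unit 4A 867,244.42; Unit 5B 922,408.04; Unit 3B 343,642.21.
Held at cap: Unit 3B ($223,350); residual $2,026,150 reallocated over remaining metered usage 4,215.
Shares after redistribution: Unit PH2 123,539.87 → $123,550; Unit 4A 921,982.37 → $922,000; Unit 5B 980,627.76 → $980,650.
Rounding difference −$50 applied to Unit 5B → $980,600.

Unit PH2: $123,550 · Unit 4A: $922,000 · Unit 5B: $980,600 · Unit 3B: $223,350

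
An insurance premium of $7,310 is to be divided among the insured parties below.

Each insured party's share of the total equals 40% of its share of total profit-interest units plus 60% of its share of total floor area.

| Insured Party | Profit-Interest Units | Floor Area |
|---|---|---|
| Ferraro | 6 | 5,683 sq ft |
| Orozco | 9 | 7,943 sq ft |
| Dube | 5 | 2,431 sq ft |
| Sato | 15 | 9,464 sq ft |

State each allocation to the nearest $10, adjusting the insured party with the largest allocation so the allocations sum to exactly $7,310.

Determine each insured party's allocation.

Profit-interest units total 35; floor area total 25,521.
Combined weights (40% profit-interest units + 60% floor area): Ferraro 0.2022; Orozco 0.2896; Dube 0.1143; Sato 0.3939.
Pro-rata amounts: Ferraro 1,477.93; Orozco 2,116.96; Dube 835.50; Sato 2,879.61.
At nearest $10: Ferraro $1,480; Orozco $2,120; Dube $840; Sato $2,880. Sum = $7,320.
Difference $7,310 − $7,320 = −$10 applied to largest allocation (Sato): Sato becomes $2,870.

Ferraro: $1,480 · Orozco: $2,120 · Dube: $840 · Sato: $2,870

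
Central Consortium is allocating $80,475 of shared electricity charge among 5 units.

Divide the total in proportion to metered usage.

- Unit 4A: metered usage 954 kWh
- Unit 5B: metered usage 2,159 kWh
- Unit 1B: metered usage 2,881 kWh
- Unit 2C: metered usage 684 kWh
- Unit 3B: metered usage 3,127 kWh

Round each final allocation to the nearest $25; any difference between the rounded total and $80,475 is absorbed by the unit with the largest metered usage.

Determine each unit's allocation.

Total metered usage = 9,805.
Raw shares: Unit 4A 954/9,805 × $80,475 = 7,830.00; Unit 5B 2,159/9,805 × $80,475 = 17,720.09; Unit 1B 2,881/9,805 × $80,475 = 23,645.94; Unit 2C 684/9,805 × $80,475 = 5,613.96; Unit 3B 3,127/9,805 × $80,475 = 25,665.00.
Rounded to nearest $25: Unit 4A $7,825; Unit 5B $17,725; Unit 1B $23,650; Unit 2C $5,625; Unit 3B $25,675. Sum = $80,500.
Difference $80,475 − $80,500 = −$25 applied to largest metered usage (Unit 3B): Unit 3B becomes $25,650.

Unit 4A: $7,825 | Unit 5B: $17,725 | Unit 1B: $23,650 | Unit 2C: $5,625 | Unit 3B: $25,650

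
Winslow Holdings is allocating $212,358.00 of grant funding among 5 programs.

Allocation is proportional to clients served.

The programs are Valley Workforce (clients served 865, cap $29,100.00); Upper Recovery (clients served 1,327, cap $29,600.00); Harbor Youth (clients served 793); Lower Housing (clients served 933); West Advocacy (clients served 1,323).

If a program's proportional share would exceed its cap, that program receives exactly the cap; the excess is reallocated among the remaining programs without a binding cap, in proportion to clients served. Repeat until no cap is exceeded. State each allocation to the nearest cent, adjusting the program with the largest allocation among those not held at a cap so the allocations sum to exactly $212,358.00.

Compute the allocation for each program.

Valley Workforce: $29,100.00 · Upper Recovery: $29,600.00 · Harbor Youth: $39,964.18 · Lower Housing: $47,019.65 · West Advocacy: $66,674.17

Clients served total: 5,241.
Pro-rata shares before constraints: Valley Workforce 35,048.5919; Upper Recovery 53,768.1866; Harbor Youth 32,131.2524; Lower Housing 37,803.8569; West Advocacy 53,606.1122.
Capped: Valley Workforce ($29,100.00), Upper Recovery ($29,600.00); residual $153,658.00 reallocated over remaining clients served 3,049.
Shares after redistribution: Harbor Youth 39,964.1830 → $39,964.18; Lower Housing 47,019.6504 → $47,019.65; West Advocacy 66,674.1666 → $66,674.17.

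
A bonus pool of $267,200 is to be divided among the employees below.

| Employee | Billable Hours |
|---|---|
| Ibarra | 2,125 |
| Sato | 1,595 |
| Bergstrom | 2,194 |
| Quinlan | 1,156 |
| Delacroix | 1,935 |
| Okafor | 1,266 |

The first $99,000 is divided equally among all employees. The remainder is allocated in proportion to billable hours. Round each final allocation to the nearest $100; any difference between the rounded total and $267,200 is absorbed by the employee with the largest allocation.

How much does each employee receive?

Ibarra: $51,300 | Sato: $42,600 | Bergstrom: $52,500 | Quinlan: $35,400 | Delacroix: $48,200 | Okafor: $37,200

$99,000 shared equally gives $16,500 per employee.
Remainder $168,200 by billable hours (total 10,271): Ibarra 34,799.44 → $34,800; Sato 26,120.05 → $26,100; Bergstrom 35,929.39 → $35,900; Quinlan 18,930.89 → $18,900; Delacroix 31,687.96 → $31,700; Okafor 20,732.28 → $20,700.
Rounding difference +$100 on remainder applied to Bergstrom.
Totals: Ibarra $16,500 + $34,800 = $51,300; Sato $16,500 + $26,100 = $42,600; Bergstrom $16,500 + $36,000 = $52,500; Quinlan $16,500 + $18,900 = $35,400; Delacroix $16,500 + $31,700 = $48,200; Okafor $16,500 + $20,700 = $37,200.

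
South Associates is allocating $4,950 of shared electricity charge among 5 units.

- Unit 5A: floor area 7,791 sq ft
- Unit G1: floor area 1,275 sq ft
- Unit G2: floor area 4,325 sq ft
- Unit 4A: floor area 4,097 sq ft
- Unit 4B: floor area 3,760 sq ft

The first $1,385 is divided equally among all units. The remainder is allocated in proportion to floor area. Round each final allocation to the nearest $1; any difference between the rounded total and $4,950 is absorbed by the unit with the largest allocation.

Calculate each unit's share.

Unit 5A: $1,584 | Unit G1: $491 | Unit G2: $1,003 | Unit 4A: $964 | Unit 4B: $908

Equal tier: $1,385 ÷ 5 = $277 apiece.
Remainder $3,565 by floor area (total 21,248): Unit 5A 1,307.18 → $1,307; Unit G1 213.92 → $214; Unit G2 725.65 → $726; Unit 4A 687.40 → $687; Unit 4B 630.85 → $631.
Totals: Unit 5A $277 + $1,307 = $1,584; Unit G1 $277 + $214 = $491; Unit G2 $277 + $726 = $1,003; Unit 4A $277 + $687 = $964; Unit 4B $277 + $631 = $908.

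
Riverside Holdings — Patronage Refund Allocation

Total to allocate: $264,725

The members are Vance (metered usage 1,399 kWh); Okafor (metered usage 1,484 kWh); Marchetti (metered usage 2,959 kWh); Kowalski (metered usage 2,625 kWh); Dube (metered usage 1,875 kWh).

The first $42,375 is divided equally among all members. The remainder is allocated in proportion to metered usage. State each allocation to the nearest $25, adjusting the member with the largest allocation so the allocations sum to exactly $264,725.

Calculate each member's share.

First tranche $42,375 split equally: $8,475 each.
Remainder $222,350 by metered usage (total 10,342): Vance 30,078.09 → $30,075; Okafor 31,905.57 → $31,900; Marchetti 63,617.64 → $63,625; Kowalski 56,436.74 → $56,425; Dube 40,311.96 → $40,300.
Rounding difference +$25 on remainder applied to Marchetti.
Totals: Vance $8,475 + $30,075 = $38,550; Okafor $8,475 + $31,900 = $40,375; Marchetti $8,475 + $63,650 = $72,125; Kowalski $8,475 + $56,425 = $64,900; Dube $8,475 + $40,300 = $48,775.

Vance: $38,550; Okafor: $40,375; Marchetti: $72,125; Kowalski: $64,900; Dube: $48,775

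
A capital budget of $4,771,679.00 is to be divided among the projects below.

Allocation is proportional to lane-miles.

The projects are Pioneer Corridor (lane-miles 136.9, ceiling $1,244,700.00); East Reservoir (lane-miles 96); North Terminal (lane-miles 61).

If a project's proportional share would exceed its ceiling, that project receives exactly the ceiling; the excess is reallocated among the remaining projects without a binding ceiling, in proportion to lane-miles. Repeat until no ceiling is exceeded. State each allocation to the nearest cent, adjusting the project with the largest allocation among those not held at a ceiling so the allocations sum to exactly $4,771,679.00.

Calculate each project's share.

Total lane-miles = 293.9.
Pro-rata shares before constraints: Pioneer Corridor 2,222,670.4835; East Reservoir 1,558,629.4114; North Terminal 990,379.1051.
Capped: Pioneer Corridor ($1,244,700.00); balance $3,526,979.00 reallocated over remaining lane-miles 157.
Redistributed shares: East Reservoir 2,156,624.1019 → $2,156,624.10; North Terminal 1,370,354.8981 → $1,370,354.90.

Pioneer Corridor: $1,244,700.00 | East Reservoir: $2,156,624.10 | North Terminal: $1,370,354.90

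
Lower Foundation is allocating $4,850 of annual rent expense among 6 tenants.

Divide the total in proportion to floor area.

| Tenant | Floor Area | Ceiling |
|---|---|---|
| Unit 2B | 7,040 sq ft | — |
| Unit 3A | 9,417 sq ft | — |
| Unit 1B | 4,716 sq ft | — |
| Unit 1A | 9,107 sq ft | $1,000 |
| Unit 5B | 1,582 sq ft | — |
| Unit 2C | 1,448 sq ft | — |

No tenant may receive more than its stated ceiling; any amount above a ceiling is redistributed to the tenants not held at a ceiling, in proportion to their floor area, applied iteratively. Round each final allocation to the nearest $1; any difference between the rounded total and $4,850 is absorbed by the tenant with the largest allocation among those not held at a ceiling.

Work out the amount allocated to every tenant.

Floor area total: 33,310.
Proportional shares (ignoring caps): Unit 2B 1,025.04; Unit 3A 1,371.13; Unit 1B 686.66; Unit 1A 1,326.00; Unit 5B 230.34; Unit 2C 210.83.
Held at cap: Unit 1A ($1,000); remaining pool $3,850 reallocated over remaining floor area 24,203.
Redistributed shares: Unit 2B 1,119.86 → $1,120; Unit 3A 1,497.97 → $1,498; Unit 1B 750.18 → $750; Unit 5B 251.65 → $252; Unit 2C 230.34 → $230.

Unit 2B: $1,120; Unit 3A: $1,498; Unit 1B: $750; Unit 1A: $1,000; Unit 5B: $252; Unit 2C: $230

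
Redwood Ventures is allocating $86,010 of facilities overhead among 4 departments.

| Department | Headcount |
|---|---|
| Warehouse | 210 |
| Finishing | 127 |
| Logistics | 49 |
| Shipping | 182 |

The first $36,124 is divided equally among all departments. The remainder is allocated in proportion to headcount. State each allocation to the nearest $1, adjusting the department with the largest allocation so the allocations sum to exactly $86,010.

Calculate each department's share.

First tranche $36,124 split equally: $9,031 each.
Remainder $49,886 by headcount (total 568): Warehouse 18,443.77 → $18,444; Finishing 11,154.09 → $11,154; Logistics 4,303.55 → $4,304; Shipping 15,984.60 → $15,985.
Rounding difference −$1 on remainder applied to Warehouse.
Totals: Warehouse $9,031 + $18,443 = $27,474; Finishing $9,031 + $11,154 = $20,185; Logistics $9,031 + $4,304 = $13,335; Shipping $9,031 + $15,985 = $25,016.

Warehouse: $27,474 | Finishing: $20,185 | Logistics: $13,335 | Shipping: $25,016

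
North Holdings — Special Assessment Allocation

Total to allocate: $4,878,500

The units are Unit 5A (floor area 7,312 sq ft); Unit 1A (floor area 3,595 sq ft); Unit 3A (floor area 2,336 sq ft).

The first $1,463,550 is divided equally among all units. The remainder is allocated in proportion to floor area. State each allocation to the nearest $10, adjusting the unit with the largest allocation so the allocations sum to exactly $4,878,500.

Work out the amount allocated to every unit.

Unit 5A: $2,373,380 · Unit 1A: $1,414,890 · Unit 3A: $1,090,230

Equal tier: $1,463,550 ÷ 3 = $487,850 apiece.
Remainder $3,414,950 by floor area (total 13,243): Unit 5A 1,885,533.07 → $1,885,530; Unit 1A 927,036.57 → $927,040; Unit 3A 602,380.37 → $602,380.
Totals: Unit 5A $487,850 + $1,885,530 = $2,373,380; Unit 1A $487,850 + $927,040 = $1,414,890; Unit 3A $487,850 + $602,380 = $1,090,230.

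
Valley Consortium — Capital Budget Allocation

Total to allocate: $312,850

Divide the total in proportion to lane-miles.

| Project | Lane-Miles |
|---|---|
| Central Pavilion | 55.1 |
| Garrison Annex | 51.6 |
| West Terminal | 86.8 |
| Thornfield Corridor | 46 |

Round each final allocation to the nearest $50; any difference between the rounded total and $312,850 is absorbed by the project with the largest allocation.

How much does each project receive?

Combined lane-miles = 239.5.
Proportional shares: Central Pavilion 55.1/239.5 × $312,850 = 71,975.09; Garrison Annex 51.6/239.5 × $312,850 = 67,403.17; West Terminal 86.8/239.5 × $312,850 = 113,383.63; Thornfield Corridor 46/239.5 × $312,850 = 60,088.10.
At nearest $50: Central Pavilion $72,000; Garrison Annex $67,400; West Terminal $113,400; Thornfield Corridor $60,100. Sum = $312,900.
Difference $312,850 − $312,900 = −$50 applied to largest allocation (West Terminal): West Terminal becomes $113,350.

Central Pavilion: $72,000 · Garrison Annex: $67,400 · West Terminal: $113,350 · Thornfield Corridor: $60,100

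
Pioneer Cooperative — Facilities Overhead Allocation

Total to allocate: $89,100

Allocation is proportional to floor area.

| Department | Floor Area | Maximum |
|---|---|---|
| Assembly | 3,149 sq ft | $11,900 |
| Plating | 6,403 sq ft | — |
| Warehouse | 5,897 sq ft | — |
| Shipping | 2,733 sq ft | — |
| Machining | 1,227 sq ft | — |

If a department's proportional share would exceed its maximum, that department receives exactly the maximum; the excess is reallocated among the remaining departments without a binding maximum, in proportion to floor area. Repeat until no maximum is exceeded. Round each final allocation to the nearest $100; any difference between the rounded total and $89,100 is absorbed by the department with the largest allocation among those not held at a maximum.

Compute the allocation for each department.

Assembly: $11,900 | Plating: $30,400 | Warehouse: $28,000 | Shipping: $13,000 | Machining: $5,800

Sum of floor area: 19,409.
Pro-rata shares before constraints: Assembly 14,455.97; Plating 29,393.96; Warehouse 27,071.09; Shipping 12,546.26; Machining 5,632.73.
Capped: Assembly ($11,900); remaining pool $77,200 reallocated over remaining floor area 16,260.
Remaining shares: Plating 30,400.47 → $30,400; Warehouse 27,998.06 → $28,000; Shipping 12,975.87 → $13,000; Machining 5,825.61 → $5,800.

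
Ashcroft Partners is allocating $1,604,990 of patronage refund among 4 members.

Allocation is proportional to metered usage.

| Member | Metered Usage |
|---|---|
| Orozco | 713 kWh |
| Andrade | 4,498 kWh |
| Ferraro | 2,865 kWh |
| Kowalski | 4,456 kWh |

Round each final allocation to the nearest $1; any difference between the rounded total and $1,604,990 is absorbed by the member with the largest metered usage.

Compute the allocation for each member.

Sum of metered usage: 713 + 4,498 + 2,865 + 4,456 = 12,532.
Raw shares: Orozco 91,314.86; Andrade 576,064.88; Ferraro 366,924.38; Kowalski 570,685.88.
At nearest $1: Orozco $91,315; Andrade $576,065; Ferraro $366,924; Kowalski $570,686. Sum = $1,604,990.
Sum already equals the total — no adjustment.

Orozco: $91,315 · Andrade: $576,065 · Ferraro: $366,924 · Kowalski: $570,686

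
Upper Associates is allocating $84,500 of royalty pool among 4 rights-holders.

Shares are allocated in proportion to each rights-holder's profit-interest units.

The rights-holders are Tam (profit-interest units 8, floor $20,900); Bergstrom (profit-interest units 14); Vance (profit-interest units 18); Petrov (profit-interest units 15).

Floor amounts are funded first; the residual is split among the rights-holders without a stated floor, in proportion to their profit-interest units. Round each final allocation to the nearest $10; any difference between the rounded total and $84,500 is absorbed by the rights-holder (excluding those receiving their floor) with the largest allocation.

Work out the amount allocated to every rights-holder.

Fund the minimums — Tam $20,900. Remaining pool $63,600.
Remaining pool split over remaining profit-interest units 47: Bergstrom 18,944.68 → $18,940; Vance 24,357.45 → $24,360; Petrov 20,297.87 → $20,300.

Tam: $20,900; Bergstrom: $18,940; Vance: $24,360; Petrov: $20,300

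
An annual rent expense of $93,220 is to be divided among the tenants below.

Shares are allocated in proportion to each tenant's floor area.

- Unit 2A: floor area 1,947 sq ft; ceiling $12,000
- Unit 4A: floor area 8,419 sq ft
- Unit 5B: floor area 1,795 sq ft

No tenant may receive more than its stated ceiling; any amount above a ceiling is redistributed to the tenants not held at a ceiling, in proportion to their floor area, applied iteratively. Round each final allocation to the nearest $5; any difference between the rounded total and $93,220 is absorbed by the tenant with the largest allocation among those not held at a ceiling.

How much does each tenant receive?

Unit 2A: $12,000 · Unit 4A: $66,945 · Unit 5B: $14,275

Combined floor area = 12,161.
Pro-rata shares before constraints: Unit 2A 14,924.71; Unit 4A 64,535.74; Unit 5B 13,759.55.
Held at cap: Unit 2A ($12,000); residual $81,220 reallocated over remaining floor area 10,214.
Remaining shares: Unit 4A 66,946.46 → $66,945; Unit 5B 14,273.54 → $14,275.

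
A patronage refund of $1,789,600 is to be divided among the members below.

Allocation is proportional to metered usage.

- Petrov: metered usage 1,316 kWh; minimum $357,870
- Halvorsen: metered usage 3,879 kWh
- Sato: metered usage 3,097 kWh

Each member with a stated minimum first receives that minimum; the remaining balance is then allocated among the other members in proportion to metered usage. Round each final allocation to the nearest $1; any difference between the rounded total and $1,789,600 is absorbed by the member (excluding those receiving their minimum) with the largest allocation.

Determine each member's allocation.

Petrov: $357,870; Halvorsen: $796,112; Sato: $635,618

Guaranteed amounts: Petrov $357,870. Residual $1,431,730.
Residual split over remaining metered usage 6,976: Halvorsen 796,112.48 → $796,112; Sato 635,617.52 → $635,618.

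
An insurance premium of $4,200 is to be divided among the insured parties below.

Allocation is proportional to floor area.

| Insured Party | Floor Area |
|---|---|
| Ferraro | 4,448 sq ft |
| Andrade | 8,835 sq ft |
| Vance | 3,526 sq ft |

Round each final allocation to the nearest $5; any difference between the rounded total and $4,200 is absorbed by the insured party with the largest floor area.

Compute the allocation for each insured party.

Combined floor area = 4,448 + 8,835 + 3,526 = 16,809.
Proportional shares: Ferraro 1,111.40; Andrade 2,207.57; Vance 881.03.
At nearest $5: Ferraro $1,110; Andrade $2,210; Vance $880. Sum = $4,200.
No rounding difference to absorb.

Ferraro: $1,110 | Andrade: $2,210 | Vance: $880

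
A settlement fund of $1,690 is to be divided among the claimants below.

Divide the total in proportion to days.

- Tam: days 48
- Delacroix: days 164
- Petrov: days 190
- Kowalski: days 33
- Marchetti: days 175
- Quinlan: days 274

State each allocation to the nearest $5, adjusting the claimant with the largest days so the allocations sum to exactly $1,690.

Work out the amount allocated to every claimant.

Total days = 884.
Unrounded shares: Tam 48/884 × $1,690 = 91.76; Delacroix 164/884 × $1,690 = 313.53; Petrov 190/884 × $1,690 = 363.24; Kowalski 33/884 × $1,690 = 63.09; Marchetti 175/884 × $1,690 = 334.56; Quinlan 274/884 × $1,690 = 523.82.
At nearest $5: Tam $90; Delacroix $315; Petrov $365; Kowalski $65; Marchetti $335; Quinlan $525. Sum = $1,695.
Difference $1,690 − $1,695 = −$5 applied to largest days (Quinlan): Quinlan becomes $520.

Tam: $90 · Delacroix: $315 · Petrov: $365 · Kowalski: $65 · Marchetti: $335 · Quinlan: $520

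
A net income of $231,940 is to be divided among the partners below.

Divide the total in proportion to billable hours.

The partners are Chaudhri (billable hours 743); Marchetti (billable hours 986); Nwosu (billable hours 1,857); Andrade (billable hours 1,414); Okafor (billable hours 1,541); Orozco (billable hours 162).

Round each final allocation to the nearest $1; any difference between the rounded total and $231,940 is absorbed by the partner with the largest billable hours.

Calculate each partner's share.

Billable hours total: 743 + 986 + 1,857 + 1,414 + 1,541 + 162 = 6,703.
Unrounded shares: Chaudhri 25,709.60; Marchetti 34,117.98; Nwosu 64,256.69; Andrade 48,927.82; Okafor 53,322.32; Orozco 5,605.59.
Rounded to nearest $1: Chaudhri $25,710; Marchetti $34,118; Nwosu $64,257; Andrade $48,928; Okafor $53,322; Orozco $5,606. Sum = $231,941.
Difference $231,940 − $231,941 = −$1 applied to largest billable hours (Nwosu): Nwosu becomes $64,256.

Chaudhri: $25,710 | Marchetti: $34,118 | Nwosu: $64,256 | Andrade: $48,928 | Okafor: $53,322 | Orozco: $5,606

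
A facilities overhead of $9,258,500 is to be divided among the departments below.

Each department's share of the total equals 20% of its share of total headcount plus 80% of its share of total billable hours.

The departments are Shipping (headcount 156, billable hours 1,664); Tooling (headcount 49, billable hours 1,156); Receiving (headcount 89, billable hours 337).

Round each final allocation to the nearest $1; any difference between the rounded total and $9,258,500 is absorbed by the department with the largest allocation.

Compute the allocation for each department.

Headcount total 294; billable hours total 3,157.
Combined weights (20% headcount + 80% billable hours): Shipping 0.5278; Tooling 0.3263; Receiving 0.1459.
Proportional shares: Shipping 4,886,530.64; Tooling 3,020,767.70; Receiving 1,351,201.66.
At nearest $1: Shipping $4,886,531; Tooling $3,020,768; Receiving $1,351,202. Sum = $9,258,501.
Difference $9,258,500 − $9,258,501 = −$1 applied to largest allocation (Shipping): Shipping becomes $4,886,530.

Shipping: $4,886,530 · Tooling: $3,020,768 · Receiving: $1,351,202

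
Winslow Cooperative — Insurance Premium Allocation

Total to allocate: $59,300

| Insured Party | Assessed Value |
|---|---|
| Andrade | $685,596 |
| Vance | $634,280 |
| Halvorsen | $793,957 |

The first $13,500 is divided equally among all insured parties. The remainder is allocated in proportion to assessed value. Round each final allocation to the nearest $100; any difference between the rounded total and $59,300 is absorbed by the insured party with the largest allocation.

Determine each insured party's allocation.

First tranche $13,500 split equally: $4,500 each.
Remainder $45,800 by assessed value (total 2,113,833): Andrade 14,854.67 → $14,900; Vance 13,742.82 → $13,700; Halvorsen 17,202.51 → $17,200.
Totals: Andrade $4,500 + $14,900 = $19,400; Vance $4,500 + $13,700 = $18,200; Halvorsen $4,500 + $17,200 = $21,700.

Andrade: $19,400 | Vance: $18,200 | Halvorsen: $21,700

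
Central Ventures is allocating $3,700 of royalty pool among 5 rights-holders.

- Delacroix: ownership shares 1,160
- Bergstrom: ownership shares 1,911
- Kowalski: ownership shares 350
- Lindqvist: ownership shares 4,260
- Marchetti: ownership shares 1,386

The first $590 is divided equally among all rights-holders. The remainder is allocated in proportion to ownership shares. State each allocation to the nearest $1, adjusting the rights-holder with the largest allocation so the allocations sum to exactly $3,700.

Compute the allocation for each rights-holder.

Delacroix: $516 · Bergstrom: $773 · Kowalski: $238 · Lindqvist: $1,580 · Marchetti: $593

First tranche $590 split equally: $118 each.
Remainder $3,110 by ownership shares (total 9,067): Delacroix 397.88 → $398; Bergstrom 655.48 → $655; Kowalski 120.05 → $120; Lindqvist 1,461.19 → $1,461; Marchetti 475.40 → $475.
Rounding difference +$1 on remainder applied to Lindqvist.
Totals: Delacroix $118 + $398 = $516; Bergstrom $118 + $655 = $773; Kowalski $118 + $120 = $238; Lindqvist $118 + $1,462 = $1,580; Marchetti $118 + $475 = $593.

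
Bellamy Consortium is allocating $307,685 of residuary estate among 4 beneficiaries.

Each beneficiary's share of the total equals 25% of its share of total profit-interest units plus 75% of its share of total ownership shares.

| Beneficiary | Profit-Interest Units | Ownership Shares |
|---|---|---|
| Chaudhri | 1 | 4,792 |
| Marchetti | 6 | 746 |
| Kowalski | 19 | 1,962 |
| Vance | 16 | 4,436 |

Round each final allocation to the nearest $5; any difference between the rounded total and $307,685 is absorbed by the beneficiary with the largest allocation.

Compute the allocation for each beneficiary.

Chaudhri: $94,475; Marchetti: $25,410; Kowalski: $72,730; Vance: $115,070

Profit-interest units total 42; ownership shares total 11,936.
Combined weights (25% profit-interest units + 75% ownership shares): Chaudhri 0.3071; Marchetti 0.0826; Kowalski 0.2364; Vance 0.3740.
Unrounded shares: Chaudhri 94,477.23; Marchetti 25,411.48; Kowalski 72,729.89; Vance 115,066.40.
At nearest $5: Chaudhri $94,475; Marchetti $25,410; Kowalski $72,730; Vance $115,065. Sum = $307,680.
Difference $307,685 − $307,680 = +$5 applied to largest allocation (Vance): Vance becomes $115,070.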